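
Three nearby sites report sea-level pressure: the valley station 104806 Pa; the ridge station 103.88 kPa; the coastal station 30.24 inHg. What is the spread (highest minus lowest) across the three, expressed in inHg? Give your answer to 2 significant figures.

0.71 inHg

the valley station: 104806 Pa = 30.9492 inHg.
the ridge station: 103.88 kPa = 30.6757 inHg.
Spread: 30.9492 − 30.2400 = 0.71 inHg.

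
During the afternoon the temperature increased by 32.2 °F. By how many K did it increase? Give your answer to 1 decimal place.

17.9 K

A change of 1 °C equals a change of 1.8 °F: ΔK = 32.2 × 0.5556 = 17.9 K.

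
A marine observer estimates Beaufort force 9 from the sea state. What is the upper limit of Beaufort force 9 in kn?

Beaufort 9 (strong gale) spans 41–47 knots.

47 kt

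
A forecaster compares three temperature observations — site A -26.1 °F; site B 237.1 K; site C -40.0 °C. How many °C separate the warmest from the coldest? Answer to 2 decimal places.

7.72 °C

site A: -26.1 °F = -32.278 °C.
site B: 237.1 K = -36.050 °C.
Spread: (-32.278) − (-40.000) = 7.722 °C.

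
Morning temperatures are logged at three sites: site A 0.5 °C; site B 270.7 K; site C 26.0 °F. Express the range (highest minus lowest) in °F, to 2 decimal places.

6.90 °F

site B: 270.7 K = -2.450 °C.
site C: 26.0 °F = -3.333 °C.
Spread: 0.500 − (-3.333) = 3.833 °C = 6.90 °F.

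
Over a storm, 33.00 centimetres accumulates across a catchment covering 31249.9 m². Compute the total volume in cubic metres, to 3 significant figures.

10300 cubic metres

Depth: 33.00 cm × 10 = 330 mm.
1 mm over 1 m² is 1 L, so volume = 330 × 31249.9 = 10312467 L = 10300 m³.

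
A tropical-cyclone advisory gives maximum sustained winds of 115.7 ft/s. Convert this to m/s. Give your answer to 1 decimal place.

35.3 m/s

1 ft/s = 0.3048 m/s, so 115.7 × 0.3048 = 35.3 m/s.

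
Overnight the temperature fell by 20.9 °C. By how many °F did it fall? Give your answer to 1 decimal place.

37.6 °F

For a temperature change the 32° offset cancels: Δ°F = 20.9 × 1.8 = 37.6 °F.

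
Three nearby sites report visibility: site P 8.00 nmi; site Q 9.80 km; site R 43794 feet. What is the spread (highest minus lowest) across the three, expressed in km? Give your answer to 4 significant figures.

5.016 km

site P: 8.00 nmi = 14.81600 km.
site R: 43794 ft = 13.34841 km.
Spread: 14.81600 − 9.80000 = 5.016 km.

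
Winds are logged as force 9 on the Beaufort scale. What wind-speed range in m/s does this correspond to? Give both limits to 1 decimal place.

20.8 to 24.4 m/s

Beaufort 9 (strong gale) spans 20.8–24.4 m/s.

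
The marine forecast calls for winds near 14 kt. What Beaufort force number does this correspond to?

14 kt lies in the Beaufort 4 band (moderate breeze, 11–16 kt).

Beaufort force 4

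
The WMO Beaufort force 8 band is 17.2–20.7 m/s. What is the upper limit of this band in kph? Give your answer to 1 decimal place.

74.5 km/h

17.2–20.7 m/s × 3.6 = 61.9–74.5 km/h.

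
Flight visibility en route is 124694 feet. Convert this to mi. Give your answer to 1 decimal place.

1 ft = 0.000189394 SM, so 124694 × 0.000189394 = 23.6 SM.

23.6 SM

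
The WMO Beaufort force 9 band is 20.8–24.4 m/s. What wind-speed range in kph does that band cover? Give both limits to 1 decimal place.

74.9 to 87.8 km/h

20.8–24.4 m/s × 3.6 = 74.9–87.8 km/h.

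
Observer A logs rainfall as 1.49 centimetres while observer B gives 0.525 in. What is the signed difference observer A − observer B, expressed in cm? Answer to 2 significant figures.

0.16 cm

observer B: 0.525 in = 1.3335 cm.
Difference: 1.4900 − 1.3335 = 0.16 cm.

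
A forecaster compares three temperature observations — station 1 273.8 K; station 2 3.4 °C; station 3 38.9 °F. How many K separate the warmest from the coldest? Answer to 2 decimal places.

station 1: 273.8 K = 0.650 °C.
station 3: 38.9 °F = 3.833 °C.
Spread: 3.833 − 0.650 = 3.183 °C.

3.18 K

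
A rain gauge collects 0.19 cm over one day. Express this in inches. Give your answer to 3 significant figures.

0.0748 in

1 cm = 0.393701 in, so 0.19 × 0.393701 = 0.0748 in.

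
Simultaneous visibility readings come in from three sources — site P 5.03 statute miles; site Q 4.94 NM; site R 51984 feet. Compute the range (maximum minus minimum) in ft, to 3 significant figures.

site P: 5.03 SM = 26558.40 ft.
site Q: 4.94 nmi = 30016.01 ft.
Spread: 51984.00 − 26558.40 = 25400 ft.

25400 ft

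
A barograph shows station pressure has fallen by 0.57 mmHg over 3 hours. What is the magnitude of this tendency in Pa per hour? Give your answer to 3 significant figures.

25.3 Pa per hour

0.57 mmHg / 3 h × 133.322 Pa/mmHg = 25.3 Pa/h.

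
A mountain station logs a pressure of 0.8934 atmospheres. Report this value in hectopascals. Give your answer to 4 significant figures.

1 atm = 1013.25 hPa, so 0.8934 × 1013.25 = 905.2 hPa.

905.2 hPa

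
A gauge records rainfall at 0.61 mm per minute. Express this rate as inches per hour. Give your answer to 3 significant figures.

1.44 in/hour

0.61 mm/minute × 0.0393701 in/mm × 60 minute/hour = 1.44 in/hour.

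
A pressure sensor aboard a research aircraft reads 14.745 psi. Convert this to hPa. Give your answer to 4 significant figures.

1017 hPa

1 psi = 68.9476 hPa, so 14.745 × 68.9476 = 1017 hPa.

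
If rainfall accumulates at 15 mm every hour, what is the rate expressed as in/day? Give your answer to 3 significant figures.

14.2 in/day

15 mm/hour × 0.0393701 in/mm × 24 hour/day = 14.2 in/day.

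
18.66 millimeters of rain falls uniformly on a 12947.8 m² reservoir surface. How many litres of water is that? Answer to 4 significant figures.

1 mm over 1 m² is 1 L, so volume = 18.66 × 12947.8 = 241605.95 L ≈ 241600 L.

241600 litres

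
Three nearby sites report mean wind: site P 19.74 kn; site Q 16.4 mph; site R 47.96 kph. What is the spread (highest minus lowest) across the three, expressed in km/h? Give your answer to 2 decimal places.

site P: 19.74 kt = 36.5585 km/h.
site Q: 16.4 mph = 26.3932 km/h.
Spread: 47.9600 − 26.3932 = 21.57 km/h.

21.57 km/h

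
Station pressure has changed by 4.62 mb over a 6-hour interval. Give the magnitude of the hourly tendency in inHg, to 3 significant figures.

0.0227 inHg per hour

4.62 mb / 6 h × 0.02953 inHg/mb = 0.0227 inHg/h.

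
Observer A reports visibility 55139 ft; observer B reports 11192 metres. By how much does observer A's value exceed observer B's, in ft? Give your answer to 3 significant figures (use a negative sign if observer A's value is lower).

observer B: 11192 m = 36719.16 ft.
Difference: 55139.00 − 36719.16 = 18400 ft.

18400 ft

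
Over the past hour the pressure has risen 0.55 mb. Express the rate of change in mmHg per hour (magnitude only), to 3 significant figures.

0.413 mmHg per hour

0.55 mb / 1 h × 0.750062 mmHg/mb = 0.413 mmHg/h.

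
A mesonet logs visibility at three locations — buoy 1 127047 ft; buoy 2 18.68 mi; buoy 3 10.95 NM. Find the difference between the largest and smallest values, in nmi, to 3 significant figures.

9.96 nmi

buoy 1: 127047 ft = 20.9092 nmi.
buoy 2: 18.68 SM = 16.2325 nmi.
Spread: 20.9092 − 10.9500 = 9.96 nmi.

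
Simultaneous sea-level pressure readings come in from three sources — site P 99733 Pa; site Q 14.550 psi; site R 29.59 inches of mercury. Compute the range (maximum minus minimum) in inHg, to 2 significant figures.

0.17 inHg

site P: 99733 Pa = 29.4511 inHg.
site Q: 14.550 psi = 29.6241 inHg.
Spread: 29.6241 − 29.4511 = 0.17 inHg.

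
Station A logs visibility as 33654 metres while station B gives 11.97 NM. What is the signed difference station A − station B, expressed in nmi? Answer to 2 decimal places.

6.20 nmi

station A: 33654 m = 18.1717 nmi.
Difference: 18.1717 − 11.9700 = 6.20 nmi.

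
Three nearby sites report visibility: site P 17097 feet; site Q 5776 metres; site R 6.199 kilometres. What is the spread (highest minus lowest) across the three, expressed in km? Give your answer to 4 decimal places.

site P: 17097 ft = 5.211166 km.
site Q: 5776 m = 5.776000 km.
Spread: 6.199000 − 5.211166 = 0.9878 km.

0.9878 km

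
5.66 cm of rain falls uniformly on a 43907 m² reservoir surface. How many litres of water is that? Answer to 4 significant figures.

Depth: 5.66 cm × 10 = 56.6 mm.
1 mm over 1 m² is 1 L, so volume = 56.6 × 43907 = 2485136.2 L ≈ 2485000 L.

2485000 litres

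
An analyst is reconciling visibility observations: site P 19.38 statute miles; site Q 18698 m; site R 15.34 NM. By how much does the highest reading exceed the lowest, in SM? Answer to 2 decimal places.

site Q: 18698 m = 11.6184 SM.
site R: 15.34 nmi = 17.6530 SM.
Spread: 19.3800 − 11.6184 = 7.76 SM.

7.76 SM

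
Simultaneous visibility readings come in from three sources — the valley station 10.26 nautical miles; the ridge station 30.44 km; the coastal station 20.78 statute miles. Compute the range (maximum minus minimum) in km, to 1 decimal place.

14.4 km

the valley station: 10.26 nmi = 19.002 km.
the coastal station: 20.78 SM = 33.442 km.
Spread: 33.442 − 19.002 = 14.4 km.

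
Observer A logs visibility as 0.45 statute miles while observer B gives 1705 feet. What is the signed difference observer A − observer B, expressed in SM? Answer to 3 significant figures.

observer B: 1705 ft = 0.32292 SM.
Difference: 0.45000 − 0.32292 = 0.127 SM.

0.127 SM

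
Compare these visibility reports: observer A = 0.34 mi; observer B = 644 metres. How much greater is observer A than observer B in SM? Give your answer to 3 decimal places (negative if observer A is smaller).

observer B: 644 m = 0.40016 SM.
Difference: 0.34000 − 0.40016 = -0.060 SM.

-0.060 SM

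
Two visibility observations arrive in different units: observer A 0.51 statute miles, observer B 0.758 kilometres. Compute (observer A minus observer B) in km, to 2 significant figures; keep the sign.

0.063 km

observer A: 0.51 SM = 0.82077 km.
Difference: 0.82077 − 0.75800 = 0.063 km.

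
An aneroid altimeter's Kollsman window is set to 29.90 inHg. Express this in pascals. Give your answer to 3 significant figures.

101000 Pa

1 inHg = 3386.39 Pa, so 29.90 × 3386.39 = 101000 Pa.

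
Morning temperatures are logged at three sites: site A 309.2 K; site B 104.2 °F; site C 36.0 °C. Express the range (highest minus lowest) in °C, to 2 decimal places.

4.11 °C

site A: 309.2 K = 36.050 °C.
site B: 104.2 °F = 40.111 °C.
Spread: 40.111 − 36.000 = 4.111 °C.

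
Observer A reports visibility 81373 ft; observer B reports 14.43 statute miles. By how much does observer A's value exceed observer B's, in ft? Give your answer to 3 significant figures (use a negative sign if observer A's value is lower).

5180 ft

observer B: 14.43 SM = 76190.40 ft.
Difference: 81373.00 − 76190.40 = 5180 ft.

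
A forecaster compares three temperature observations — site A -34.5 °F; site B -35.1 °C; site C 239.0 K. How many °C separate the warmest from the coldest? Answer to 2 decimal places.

2.79 °C

site A: -34.5 °F = -36.944 °C.
site C: 239.0 K = -34.150 °C.
Spread: (-34.150) − (-36.944) = 2.794 °C.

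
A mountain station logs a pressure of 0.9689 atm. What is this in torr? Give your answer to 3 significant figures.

1 atm = 760 mmHg, so 0.9689 × 760 = 736 mmHg.

736 mmHg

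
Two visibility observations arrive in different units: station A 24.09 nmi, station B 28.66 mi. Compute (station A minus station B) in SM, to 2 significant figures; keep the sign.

-0.94 SM

station A: 24.09 nmi = 27.7223 SM.
Difference: 27.7223 − 28.6600 = -0.94 SM.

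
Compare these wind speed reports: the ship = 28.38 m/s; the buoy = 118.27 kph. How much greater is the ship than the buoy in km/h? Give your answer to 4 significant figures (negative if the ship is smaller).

-16.10 km/h

the ship: 28.38 m/s = 102.1680 km/h.
Difference: 102.1680 − 118.2700 = -16.10 km/h.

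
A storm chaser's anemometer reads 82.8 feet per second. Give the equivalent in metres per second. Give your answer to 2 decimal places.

25.24 m/s

1 ft/s = 0.3048 m/s, so 82.8 × 0.3048 = 25.24 m/s.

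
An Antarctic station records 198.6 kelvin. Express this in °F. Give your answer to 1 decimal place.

First to °C: -74.55 °C.
Then to °F: -102.2 °F.

-102.2 °F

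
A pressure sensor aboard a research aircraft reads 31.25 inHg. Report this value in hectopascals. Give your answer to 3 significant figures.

1 inHg = 33.8639 hPa, so 31.25 × 33.8639 = 1060 hPa.

1060 hPa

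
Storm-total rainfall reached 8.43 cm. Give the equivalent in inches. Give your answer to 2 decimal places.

3.32 in

1 cm = 0.393701 in, so 8.43 × 0.393701 = 3.32 in.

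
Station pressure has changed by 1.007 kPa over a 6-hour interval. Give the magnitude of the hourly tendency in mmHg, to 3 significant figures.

1.26 mmHg per hour

1.007 kPa / 6 h × 7.50062 mmHg/kPa = 1.26 mmHg/h.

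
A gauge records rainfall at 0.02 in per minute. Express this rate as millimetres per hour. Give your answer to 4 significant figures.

30.48 mm/hour

0.02 in/minute × 25.4 mm/in × 60 minute/hour = 30.48 mm/hour.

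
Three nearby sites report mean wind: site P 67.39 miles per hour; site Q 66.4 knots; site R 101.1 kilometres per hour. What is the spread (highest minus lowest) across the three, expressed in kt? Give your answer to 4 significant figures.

11.81 kt

site P: 67.39 mph = 58.5603 kt.
site R: 101.1 km/h = 54.5896 kt.
Spread: 66.4000 − 54.5896 = 11.81 kt.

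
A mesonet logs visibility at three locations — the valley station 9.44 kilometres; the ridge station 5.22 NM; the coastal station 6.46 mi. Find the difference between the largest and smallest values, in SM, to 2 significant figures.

0.59 SM

the valley station: 9.44 km = 5.8657 SM.
the ridge station: 5.22 nmi = 6.0071 SM.
Spread: 6.4600 − 5.8657 = 0.59 SM.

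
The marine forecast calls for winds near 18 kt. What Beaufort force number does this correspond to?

18 kt lies in the Beaufort 5 band (fresh breeze, 17–21 kt).

Beaufort force 5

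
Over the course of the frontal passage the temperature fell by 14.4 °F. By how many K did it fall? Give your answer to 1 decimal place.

Converting a difference, only the 9/5 scale factor applies: ΔK = 14.4 × 0.5556 = 8.0 K.

8.0 K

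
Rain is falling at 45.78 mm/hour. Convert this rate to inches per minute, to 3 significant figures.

45.78 mm/hour × 0.0393701 in/mm × 0.0166667 hour/minute = 0.0300 in/minute.

0.0300 in/minute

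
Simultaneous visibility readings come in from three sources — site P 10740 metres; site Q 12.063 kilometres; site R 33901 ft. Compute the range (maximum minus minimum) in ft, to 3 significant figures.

5680 ft

site P: 10740 m = 35236.22 ft.
site Q: 12.063 km = 39576.77 ft.
Spread: 39576.77 − 33901.00 = 5680 ft.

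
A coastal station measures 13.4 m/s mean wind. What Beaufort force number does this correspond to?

Beaufort force 6

13.4 m/s lies in the Beaufort 6 band (strong breeze, 10.8–13.8 m/s).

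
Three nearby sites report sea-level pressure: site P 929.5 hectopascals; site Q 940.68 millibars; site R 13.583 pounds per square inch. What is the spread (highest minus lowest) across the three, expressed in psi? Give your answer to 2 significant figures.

0.16 psi

site P: 929.5 hPa = 13.4813 psi.
site Q: 940.68 mb = 13.6434 psi.
Spread: 13.6434 − 13.4813 = 0.16 psi.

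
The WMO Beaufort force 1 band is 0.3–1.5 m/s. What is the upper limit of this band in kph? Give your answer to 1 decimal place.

0.3–1.5 m/s × 3.6 = 1.1–5.4 km/h.

5.4 km/h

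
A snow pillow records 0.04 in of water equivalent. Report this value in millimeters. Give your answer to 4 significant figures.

1 in = 25.4 mm, so 0.04 × 25.4 = 1.016 mm.

1.016 mm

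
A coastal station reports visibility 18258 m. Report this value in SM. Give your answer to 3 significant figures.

1 m = 0.000621371 SM, so 18258 × 0.000621371 = 11.3 SM.

11.3 SM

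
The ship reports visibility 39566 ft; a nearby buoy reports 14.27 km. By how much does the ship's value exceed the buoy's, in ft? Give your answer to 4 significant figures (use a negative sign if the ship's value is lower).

-7252 ft

the buoy: 14.27 km = 46817.59 ft.
Difference: 39566.00 − 46817.59 = -7252 ft.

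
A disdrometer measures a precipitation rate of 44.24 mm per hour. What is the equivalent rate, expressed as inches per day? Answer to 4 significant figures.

44.24 mm/hour × 0.0393701 in/mm × 24 hour/day = 41.80 in/day.

41.80 in/day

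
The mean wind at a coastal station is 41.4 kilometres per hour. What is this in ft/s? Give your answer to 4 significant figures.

37.73 ft/s

1 km/h = 0.911344 ft/s, so 41.4 × 0.911344 = 37.73 ft/s.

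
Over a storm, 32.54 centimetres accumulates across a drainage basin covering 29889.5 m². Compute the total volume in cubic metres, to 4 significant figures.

Depth: 32.54 cm × 10 = 325.4 mm.
1 mm over 1 m² is 1 L, so volume = 325.4 × 29889.5 = 9726043.3 L = 9726 m³.

9726 cubic metres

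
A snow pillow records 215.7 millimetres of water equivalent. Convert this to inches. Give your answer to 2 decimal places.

8.49 in

1 mm = 0.0393701 in, so 215.7 × 0.0393701 = 8.49 in.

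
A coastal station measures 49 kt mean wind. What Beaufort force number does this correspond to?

49 kt lies in the Beaufort 10 band (storm, 48–55 kt).

Beaufort force 10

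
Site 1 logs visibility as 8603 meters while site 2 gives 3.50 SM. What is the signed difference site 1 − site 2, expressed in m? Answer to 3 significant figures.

site 2: 3.50 SM = 5632.70 m.
Difference: 8603.00 − 5632.70 = 2970 m.

2970 m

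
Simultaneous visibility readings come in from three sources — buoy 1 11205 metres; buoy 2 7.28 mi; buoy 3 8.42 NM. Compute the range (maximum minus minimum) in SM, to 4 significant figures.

buoy 1: 11205 m = 6.96246 SM.
buoy 3: 8.42 nmi = 9.68956 SM.
Spread: 9.68956 − 6.96246 = 2.727 SM.

2.727 SM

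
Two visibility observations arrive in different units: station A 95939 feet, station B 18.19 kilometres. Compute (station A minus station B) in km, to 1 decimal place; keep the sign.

11.1 km

station A: 95939 ft = 29.242 km.
Difference: 29.242 − 18.190 = 11.1 km.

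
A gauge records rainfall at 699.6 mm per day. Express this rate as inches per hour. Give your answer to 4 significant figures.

1.148 in/hour

699.6 mm/day × 0.0393701 in/mm × 0.0416667 day/hour = 1.148 in/hour.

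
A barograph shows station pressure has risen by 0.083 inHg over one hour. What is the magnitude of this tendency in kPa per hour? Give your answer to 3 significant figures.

0.281 kPa per hour

0.083 inHg / 1 h × 3.38639 kPa/inHg = 0.281 kPa/h.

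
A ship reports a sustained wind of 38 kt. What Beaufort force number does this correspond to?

Beaufort force 8

38 kt lies in the Beaufort 8 band (gale, 34–40 kt).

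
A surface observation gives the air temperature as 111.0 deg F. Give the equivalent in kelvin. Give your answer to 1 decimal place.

First to °C: 43.89 °C.
Then to K: 317.0 K.

317.0 K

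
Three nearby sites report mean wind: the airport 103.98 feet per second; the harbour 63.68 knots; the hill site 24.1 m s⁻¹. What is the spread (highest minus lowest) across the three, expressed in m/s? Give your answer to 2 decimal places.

8.66 m/s

the airport: 103.98 ft/s = 31.6931 m/s.
the harbour: 63.68 kt = 32.7598 m/s.
Spread: 32.7598 − 24.1000 = 8.66 m/s.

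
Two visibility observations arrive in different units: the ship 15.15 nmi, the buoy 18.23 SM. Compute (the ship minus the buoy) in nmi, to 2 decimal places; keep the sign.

-0.69 nmi

the buoy: 18.23 SM = 15.8414 nmi.
Difference: 15.1500 − 15.8414 = -0.69 nmi.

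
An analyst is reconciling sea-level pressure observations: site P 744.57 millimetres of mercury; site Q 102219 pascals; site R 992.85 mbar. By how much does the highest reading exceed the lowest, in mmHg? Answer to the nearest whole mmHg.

site Q: 102219 Pa = 766.71 mmHg.
site R: 992.85 mb = 744.70 mmHg.
Spread: 766.71 − 744.57 = 22 mmHg.

22 mmHg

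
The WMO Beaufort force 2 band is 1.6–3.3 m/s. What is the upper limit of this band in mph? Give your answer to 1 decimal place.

1.6–3.3 m/s × 2.237 = 3.6–7.4 mph.

7.4 mph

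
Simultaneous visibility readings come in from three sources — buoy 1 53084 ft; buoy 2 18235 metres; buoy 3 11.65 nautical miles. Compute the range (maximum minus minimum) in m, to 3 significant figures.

buoy 1: 53084 ft = 16180.00 m.
buoy 3: 11.65 nmi = 21575.80 m.
Spread: 21575.80 − 16180.00 = 5400 m.

5400 m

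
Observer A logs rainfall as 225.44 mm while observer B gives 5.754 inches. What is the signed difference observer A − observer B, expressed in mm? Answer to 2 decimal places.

observer B: 5.754 in = 146.1516 mm.
Difference: 225.4400 − 146.1516 = 79.29 mm.

79.29 mm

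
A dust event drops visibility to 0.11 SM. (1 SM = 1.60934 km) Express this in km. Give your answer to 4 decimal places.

1 SM = 1.60934 km, so 0.11 × 1.60934 = 0.1770 km.

0.1770 km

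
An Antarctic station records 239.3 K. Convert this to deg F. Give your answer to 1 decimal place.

First to °C: -33.85 °C.
Then to °F: -28.9 °F.

-28.9 °F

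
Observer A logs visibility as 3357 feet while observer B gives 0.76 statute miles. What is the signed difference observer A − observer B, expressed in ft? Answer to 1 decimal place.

observer B: 0.76 SM = 4012.800 ft.
Difference: 3357.000 − 4012.800 = -655.8 ft.

-655.8 ft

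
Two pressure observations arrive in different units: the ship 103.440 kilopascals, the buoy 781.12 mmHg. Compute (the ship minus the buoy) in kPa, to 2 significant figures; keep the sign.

the buoy: 781.12 mmHg = 104.1408 kPa.
Difference: 103.4400 − 104.1408 = -0.70 kPa.

-0.70 kPa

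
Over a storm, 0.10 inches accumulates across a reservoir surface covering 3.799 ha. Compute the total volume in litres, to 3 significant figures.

96500 litres

Depth: 0.10 in × 25.4 = 2.54 mm.
Area: 3.799 ha = 37990 m².
1 mm over 1 m² is 1 L, so volume = 2.54 × 37990 = 96494.6 L ≈ 96500 L.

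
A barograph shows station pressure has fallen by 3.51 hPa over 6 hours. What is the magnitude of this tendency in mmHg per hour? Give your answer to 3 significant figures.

0.439 mmHg per hour

3.51 hPa / 6 h × 0.750062 mmHg/hPa = 0.439 mmHg/h.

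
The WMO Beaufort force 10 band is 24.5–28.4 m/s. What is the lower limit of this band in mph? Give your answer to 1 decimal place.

54.8 mph

24.5–28.4 m/s × 2.237 = 54.8–63.5 mph.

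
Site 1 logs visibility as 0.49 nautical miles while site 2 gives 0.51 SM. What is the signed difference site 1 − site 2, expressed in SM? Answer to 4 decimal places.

site 1: 0.49 nmi = 0.563882 SM.
Difference: 0.563882 − 0.510000 = 0.0539 SM.

0.0539 SM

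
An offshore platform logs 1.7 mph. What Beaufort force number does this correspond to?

1.7 mph = 0.8 m/s, which is Beaufort 1 (light air, 0.3–1.5 m/s).

Beaufort force 1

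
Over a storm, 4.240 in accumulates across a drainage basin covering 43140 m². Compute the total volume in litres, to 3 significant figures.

Depth: 4.240 in × 25.4 = 107.696 mm.
1 mm over 1 m² is 1 L, so volume = 107.696 × 43140 = 4646005.4 L ≈ 4650000 L.

4650000 litres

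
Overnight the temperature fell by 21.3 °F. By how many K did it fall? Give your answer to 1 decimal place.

11.8 K

Converting a difference, only the 9/5 scale factor applies: ΔK = 21.3 × 0.5556 = 11.8 K.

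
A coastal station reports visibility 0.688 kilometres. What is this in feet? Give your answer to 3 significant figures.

1 km = 3280.84 ft, so 0.688 × 3280.84 = 2260 ft.

2260 ft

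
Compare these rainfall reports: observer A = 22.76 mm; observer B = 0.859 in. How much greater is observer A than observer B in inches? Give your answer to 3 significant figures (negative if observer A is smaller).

observer A: 22.76 mm = 0.896063 in.
Difference: 0.896063 − 0.859000 = 0.0371 in.

0.0371 in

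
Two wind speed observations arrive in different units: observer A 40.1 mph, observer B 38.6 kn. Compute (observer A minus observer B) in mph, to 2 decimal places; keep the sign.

-4.32 mph

observer B: 38.6 kt = 44.4201 mph.
Difference: 40.1000 − 44.4201 = -4.32 mph.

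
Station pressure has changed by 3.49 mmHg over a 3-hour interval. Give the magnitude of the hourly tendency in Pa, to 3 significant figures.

155 Pa per hour

3.49 mmHg / 3 h × 133.322 Pa/mmHg = 155 Pa/h.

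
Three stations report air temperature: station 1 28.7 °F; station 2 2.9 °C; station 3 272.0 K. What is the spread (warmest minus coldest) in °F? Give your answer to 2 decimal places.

station 1: 28.7 °F = -1.833 °C.
station 3: 272.0 K = -1.150 °C.
Spread: 2.900 − (-1.833) = 4.733 °C = 8.52 °F.

8.52 °F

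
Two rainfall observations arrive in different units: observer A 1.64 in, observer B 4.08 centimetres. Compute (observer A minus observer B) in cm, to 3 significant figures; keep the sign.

0.0856 cm

observer A: 1.64 in = 4.165600 cm.
Difference: 4.165600 − 4.080000 = 0.0856 cm.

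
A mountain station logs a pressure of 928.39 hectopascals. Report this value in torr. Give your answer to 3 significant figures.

1 hPa = 0.750062 mmHg, so 928.39 × 0.750062 = 696 mmHg.

696 mmHg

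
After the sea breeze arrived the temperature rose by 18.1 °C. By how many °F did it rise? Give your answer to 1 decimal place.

32.6 °F

For a temperature change the 32° offset cancels: Δ°F = 18.1 × 1.8 = 32.6 °F.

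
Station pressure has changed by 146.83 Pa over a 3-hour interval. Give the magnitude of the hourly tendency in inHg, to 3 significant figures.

146.83 Pa / 3 h × 0.0002953 inHg/Pa = 0.0145 inHg/h.

0.0145 inHg per hour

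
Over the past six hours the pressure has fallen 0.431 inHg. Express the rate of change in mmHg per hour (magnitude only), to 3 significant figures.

1.82 mmHg per hour

0.431 inHg / 6 h × 25.4 mmHg/inHg = 1.82 mmHg/h.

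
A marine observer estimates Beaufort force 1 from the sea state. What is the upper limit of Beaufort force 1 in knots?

Beaufort 1 (light air) spans 1–3 knots.

3 kt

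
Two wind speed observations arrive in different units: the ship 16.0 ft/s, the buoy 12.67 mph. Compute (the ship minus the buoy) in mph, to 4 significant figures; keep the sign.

the ship: 16.0 ft/s = 10.90909 mph.
Difference: 10.90909 − 12.67000 = -1.761 mph.

-1.761 mph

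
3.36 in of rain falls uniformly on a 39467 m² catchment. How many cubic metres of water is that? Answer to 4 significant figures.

3368 cubic metres

Depth: 3.36 in × 25.4 = 85.344 mm.
1 mm over 1 m² is 1 L, so volume = 85.344 × 39467 = 3368271.6 L = 3368 m³.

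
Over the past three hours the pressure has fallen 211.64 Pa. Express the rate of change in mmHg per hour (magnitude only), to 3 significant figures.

0.529 mmHg per hour

211.64 Pa / 3 h × 0.00750062 mmHg/Pa = 0.529 mmHg/h.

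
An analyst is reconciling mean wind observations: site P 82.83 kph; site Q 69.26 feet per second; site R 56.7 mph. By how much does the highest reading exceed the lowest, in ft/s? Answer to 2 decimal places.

13.90 ft/s

site P: 82.83 km/h = 75.4867 ft/s.
site R: 56.7 mph = 83.1600 ft/s.
Spread: 83.1600 − 69.2600 = 13.90 ft/s.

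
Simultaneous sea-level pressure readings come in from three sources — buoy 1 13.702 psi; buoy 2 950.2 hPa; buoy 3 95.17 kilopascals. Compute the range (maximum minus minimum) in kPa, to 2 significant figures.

0.70 kPa

buoy 1: 13.702 psi = 94.4720 kPa.
buoy 2: 950.2 hPa = 95.0200 kPa.
Spread: 95.1700 − 94.4720 = 0.70 kPa.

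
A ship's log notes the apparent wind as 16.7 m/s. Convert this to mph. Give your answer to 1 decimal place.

37.4 mph

1 m/s = 2.23694 mph, so 16.7 × 2.23694 = 37.4 mph.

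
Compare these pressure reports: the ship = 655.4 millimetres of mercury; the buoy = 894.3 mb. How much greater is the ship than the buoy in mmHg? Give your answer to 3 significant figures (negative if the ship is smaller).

the buoy: 894.3 mb = 670.780 mmHg.
Difference: 655.400 − 670.780 = -15.4 mmHg.

-15.4 mmHg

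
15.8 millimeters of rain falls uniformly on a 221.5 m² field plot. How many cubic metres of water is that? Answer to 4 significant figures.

1 mm over 1 m² is 1 L, so volume = 15.8 × 221.5 = 3499.7 L = 3.500 m³.

3.500 cubic metres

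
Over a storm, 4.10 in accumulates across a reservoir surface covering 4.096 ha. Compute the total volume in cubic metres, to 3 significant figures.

Depth: 4.10 in × 25.4 = 104.14 mm.
Area: 4.096 ha = 40960 m².
1 mm over 1 m² is 1 L, so volume = 104.14 × 40960 = 4265574.4 L = 4270 m³.

4270 cubic metres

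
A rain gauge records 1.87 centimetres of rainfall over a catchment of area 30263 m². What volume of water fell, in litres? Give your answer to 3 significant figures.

566000 litres

Depth: 1.87 cm × 10 = 18.7 mm.
1 mm over 1 m² is 1 L, so volume = 18.7 × 30263 = 565918.1 L ≈ 566000 L.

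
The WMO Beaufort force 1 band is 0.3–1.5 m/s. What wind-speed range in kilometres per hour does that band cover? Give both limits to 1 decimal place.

1.1 to 5.4 km/h

0.3–1.5 m/s × 3.6 = 1.1–5.4 km/h.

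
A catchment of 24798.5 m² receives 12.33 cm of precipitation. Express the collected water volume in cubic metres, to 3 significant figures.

3060 cubic metres

Depth: 12.33 cm × 10 = 123.3 mm.
1 mm over 1 m² is 1 L, so volume = 123.3 × 24798.5 = 3057655 L = 3060 m³.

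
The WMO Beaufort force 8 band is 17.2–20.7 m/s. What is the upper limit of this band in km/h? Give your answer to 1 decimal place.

17.2–20.7 m/s × 3.6 = 61.9–74.5 km/h.

74.5 km/h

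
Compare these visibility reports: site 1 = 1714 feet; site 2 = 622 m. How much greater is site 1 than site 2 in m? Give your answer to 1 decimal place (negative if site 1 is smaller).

site 1: 1714 ft = 522.427 m.
Difference: 522.427 − 622.000 = -99.6 m.

-99.6 m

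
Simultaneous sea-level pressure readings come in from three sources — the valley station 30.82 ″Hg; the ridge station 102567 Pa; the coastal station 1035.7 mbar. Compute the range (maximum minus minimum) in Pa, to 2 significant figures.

1800 Pa

the valley station: 30.82 inHg = 104368.51 Pa.
the coastal station: 1035.7 mb = 103570.00 Pa.
Spread: 104368.51 − 102567.00 = 1800 Pa.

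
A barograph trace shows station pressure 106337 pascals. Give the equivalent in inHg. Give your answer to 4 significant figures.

1 Pa = 0.0002953 inHg, so 106337 × 0.0002953 = 31.40 inHg.

31.40 inHg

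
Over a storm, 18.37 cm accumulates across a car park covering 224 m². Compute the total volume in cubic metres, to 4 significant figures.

Depth: 18.37 cm × 10 = 183.7 mm.
1 mm over 1 m² is 1 L, so volume = 183.7 × 224 = 41148.8 L = 41.15 m³.

41.15 cubic metres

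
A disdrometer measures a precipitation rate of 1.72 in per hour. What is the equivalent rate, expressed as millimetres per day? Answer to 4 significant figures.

1.72 in/hour × 25.4 mm/in × 24 hour/day = 1049 mm/day.

1049 mm/day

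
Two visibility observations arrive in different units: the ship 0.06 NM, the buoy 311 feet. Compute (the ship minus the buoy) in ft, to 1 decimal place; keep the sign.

the ship: 0.06 nmi = 364.567 ft.
Difference: 364.567 − 311.000 = 53.6 ft.

53.6 ft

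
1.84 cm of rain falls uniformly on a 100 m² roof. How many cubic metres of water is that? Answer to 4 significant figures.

Depth: 1.84 cm × 10 = 18.4 mm.
1 mm over 1 m² is 1 L, so volume = 18.4 × 100 = 1840 L = 1.840 m³.

1.840 cubic metres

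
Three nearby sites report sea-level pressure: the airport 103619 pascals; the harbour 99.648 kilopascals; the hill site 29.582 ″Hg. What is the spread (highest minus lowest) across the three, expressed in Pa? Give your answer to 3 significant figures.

the harbour: 99.648 kPa = 99648.00 Pa.
the hill site: 29.582 inHg = 100176.16 Pa.
Spread: 103619.00 − 99648.00 = 3970 Pa.

3970 Pa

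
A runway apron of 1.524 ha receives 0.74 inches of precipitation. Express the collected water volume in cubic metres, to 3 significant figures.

Depth: 0.74 in × 25.4 = 18.796 mm.
Area: 1.524 ha = 15240 m².
1 mm over 1 m² is 1 L, so volume = 18.796 × 15240 = 286451.04 L = 286 m³.

286 cubic metres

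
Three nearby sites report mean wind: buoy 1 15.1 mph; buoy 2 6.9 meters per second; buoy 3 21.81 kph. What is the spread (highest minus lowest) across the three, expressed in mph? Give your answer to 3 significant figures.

buoy 2: 6.9 m/s = 15.4349 mph.
buoy 3: 21.81 km/h = 13.5521 mph.
Spread: 15.4349 − 13.5521 = 1.88 mph.

1.88 mph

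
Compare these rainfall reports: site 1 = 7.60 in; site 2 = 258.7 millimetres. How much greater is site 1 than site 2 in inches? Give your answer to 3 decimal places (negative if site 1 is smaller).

-2.585 in

site 2: 258.7 mm = 10.18504 in.
Difference: 7.60000 − 10.18504 = -2.585 in.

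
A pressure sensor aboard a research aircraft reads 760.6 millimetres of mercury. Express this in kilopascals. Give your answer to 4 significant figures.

1 mmHg = 0.133322 kPa, so 760.6 × 0.133322 = 101.4 kPa.

101.4 kPa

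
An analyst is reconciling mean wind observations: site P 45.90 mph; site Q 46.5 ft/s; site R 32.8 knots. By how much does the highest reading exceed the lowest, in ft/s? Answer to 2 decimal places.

site P: 45.90 mph = 67.3200 ft/s.
site R: 32.8 kt = 55.3602 ft/s.
Spread: 67.3200 − 46.5000 = 20.82 ft/s.

20.82 ft/s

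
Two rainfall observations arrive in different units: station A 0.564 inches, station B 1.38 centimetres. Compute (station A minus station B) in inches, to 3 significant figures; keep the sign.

0.0207 in

station B: 1.38 cm = 0.543307 in.
Difference: 0.564000 − 0.543307 = 0.0207 in.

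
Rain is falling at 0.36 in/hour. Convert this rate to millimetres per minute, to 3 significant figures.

0.152 mm/minute

0.36 in/hour × 25.4 mm/in × 0.0166667 hour/minute = 0.152 mm/minute.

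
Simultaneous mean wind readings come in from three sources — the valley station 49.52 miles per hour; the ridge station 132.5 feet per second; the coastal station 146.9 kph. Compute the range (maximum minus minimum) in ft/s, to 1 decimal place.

61.2 ft/s

the valley station: 49.52 mph = 72.629 ft/s.
the coastal station: 146.9 km/h = 133.876 ft/s.
Spread: 133.876 − 72.629 = 61.2 ft/s.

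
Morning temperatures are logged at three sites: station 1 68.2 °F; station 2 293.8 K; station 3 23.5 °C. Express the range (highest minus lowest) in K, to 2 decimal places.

3.39 K

station 1: 68.2 °F = 20.111 °C.
station 2: 293.8 K = 20.650 °C.
Spread: 23.500 − 20.111 = 3.389 °C.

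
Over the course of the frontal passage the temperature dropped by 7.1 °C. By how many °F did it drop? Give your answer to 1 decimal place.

12.8 °F

For a temperature change the 32° offset cancels: Δ°F = 7.1 × 1.8 = 12.8 °F.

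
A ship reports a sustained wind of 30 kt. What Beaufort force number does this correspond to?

30 kt lies in the Beaufort 7 band (near gale, 28–33 kt).

Beaufort force 7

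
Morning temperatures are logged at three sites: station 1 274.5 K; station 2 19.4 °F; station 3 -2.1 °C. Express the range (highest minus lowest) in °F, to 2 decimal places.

station 1: 274.5 K = 1.350 °C.
station 2: 19.4 °F = -7.000 °C.
Spread: 1.350 − (-7.000) = 8.350 °C = 15.03 °F.

15.03 °F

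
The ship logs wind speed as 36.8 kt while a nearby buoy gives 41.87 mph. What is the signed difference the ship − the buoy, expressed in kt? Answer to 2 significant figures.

the buoy: 41.87 mph = 36.3840 kt.
Difference: 36.8000 − 36.3840 = 0.42 kt.

0.42 kt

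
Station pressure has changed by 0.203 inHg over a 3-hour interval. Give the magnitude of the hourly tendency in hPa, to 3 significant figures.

2.29 hPa per hour

0.203 inHg / 3 h × 33.8639 hPa/inHg = 2.29 hPa/h.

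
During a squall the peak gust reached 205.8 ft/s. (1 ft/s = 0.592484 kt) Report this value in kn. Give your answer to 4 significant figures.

121.9 kt

1 ft/s = 0.592484 kt, so 205.8 × 0.592484 = 121.9 kt.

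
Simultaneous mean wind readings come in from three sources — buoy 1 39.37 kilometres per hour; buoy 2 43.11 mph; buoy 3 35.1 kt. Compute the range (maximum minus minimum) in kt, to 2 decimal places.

16.20 kt

buoy 1: 39.37 km/h = 21.2581 kt.
buoy 2: 43.11 mph = 37.4616 kt.
Spread: 37.4616 − 21.2581 = 16.20 kt.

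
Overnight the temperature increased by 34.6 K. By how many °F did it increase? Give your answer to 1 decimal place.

62.3 °F

For a temperature change the 32° offset cancels: Δ°F = 34.6 × 1.8 = 62.3 °F.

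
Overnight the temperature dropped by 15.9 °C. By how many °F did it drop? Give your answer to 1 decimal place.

28.6 °F

For a temperature change the 32° offset cancels: Δ°F = 15.9 × 1.8 = 28.6 °F.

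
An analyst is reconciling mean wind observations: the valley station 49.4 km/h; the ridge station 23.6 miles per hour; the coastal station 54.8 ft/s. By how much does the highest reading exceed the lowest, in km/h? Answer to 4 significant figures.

22.15 km/h

the ridge station: 23.6 mph = 37.9805 km/h.
the coastal station: 54.8 ft/s = 60.1309 km/h.
Spread: 60.1309 − 37.9805 = 22.15 km/h.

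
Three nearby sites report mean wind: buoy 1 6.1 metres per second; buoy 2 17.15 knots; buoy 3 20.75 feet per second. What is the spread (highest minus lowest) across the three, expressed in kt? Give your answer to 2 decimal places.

buoy 1: 6.1 m/s = 11.8575 kt.
buoy 3: 20.75 ft/s = 12.2940 kt.
Spread: 17.1500 − 11.8575 = 5.29 kt.

5.29 kt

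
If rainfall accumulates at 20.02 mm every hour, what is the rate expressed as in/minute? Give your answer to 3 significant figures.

20.02 mm/hour × 0.0393701 in/mm × 0.0166667 hour/minute = 0.0131 in/minute.

0.0131 in/minute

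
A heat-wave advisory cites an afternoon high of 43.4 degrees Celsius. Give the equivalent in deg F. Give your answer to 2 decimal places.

°F = °C × 9/5 + 32 = 43.4 × 1.8 + 32 = 110.12 °F.

110.12 °F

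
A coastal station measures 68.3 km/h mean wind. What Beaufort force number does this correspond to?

68.3 km/h = 19.0 m/s, which is Beaufort 8 (gale, 17.2–20.7 m/s).

Beaufort force 8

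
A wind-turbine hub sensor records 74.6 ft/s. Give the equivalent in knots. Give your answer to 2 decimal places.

1 ft/s = 0.592484 kt, so 74.6 × 0.592484 = 44.20 kt.

44.20 kt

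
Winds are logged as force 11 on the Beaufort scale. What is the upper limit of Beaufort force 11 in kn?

Beaufort 11 (violent storm) spans 56–63 knots.

63 kt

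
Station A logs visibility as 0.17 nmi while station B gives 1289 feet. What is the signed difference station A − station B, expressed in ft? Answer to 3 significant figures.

station A: 0.17 nmi = 1032.94 ft.
Difference: 1032.94 − 1289.00 = -256 ft.

-256 ft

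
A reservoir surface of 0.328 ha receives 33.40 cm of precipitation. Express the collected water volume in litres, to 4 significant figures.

Depth: 33.40 cm × 10 = 334 mm.
Area: 0.328 ha = 3280 m².
1 mm over 1 m² is 1 L, so volume = 334 × 3280 = 1095520 L ≈ 1096000 L.

1096000 litres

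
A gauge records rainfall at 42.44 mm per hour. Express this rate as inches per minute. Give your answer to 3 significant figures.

42.44 mm/hour × 0.0393701 in/mm × 0.0166667 hour/minute = 0.0278 in/minute.

0.0278 in/minute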